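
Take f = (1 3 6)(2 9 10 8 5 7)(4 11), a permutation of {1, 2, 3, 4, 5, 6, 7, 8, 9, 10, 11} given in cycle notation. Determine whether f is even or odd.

The cycle lengths are 6, 3, 2.
A cycle is odd iff its length is even; f has 2 even-length cycles, so sgn(f) = (−1)^2 and f is even.

even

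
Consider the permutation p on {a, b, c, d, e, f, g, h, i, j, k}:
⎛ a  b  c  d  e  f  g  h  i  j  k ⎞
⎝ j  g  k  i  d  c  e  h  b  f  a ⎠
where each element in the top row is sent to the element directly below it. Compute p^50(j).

Tracing j → f → … returns to j after 5 steps, so j lies in a 5-cycle (a j f c k).
Powers repeat with period 5 on this cycle, and 50 mod 5 = 0, so p^50(j) = p^0(j).
So p^50(j) = j.

j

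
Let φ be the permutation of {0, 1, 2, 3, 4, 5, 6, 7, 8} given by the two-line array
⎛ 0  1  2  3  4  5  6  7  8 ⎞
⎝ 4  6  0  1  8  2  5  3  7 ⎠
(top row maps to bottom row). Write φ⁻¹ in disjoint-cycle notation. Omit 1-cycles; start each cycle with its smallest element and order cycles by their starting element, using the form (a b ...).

(0 2 5 6 1 3 7 8 4)

First write φ in disjoint cycles: (0 4 8 7 3 1 6 5 2).
The inverse reverses every cycle; in canonical form, φ⁻¹ = (0 2 5 6 1 3 7 8 4).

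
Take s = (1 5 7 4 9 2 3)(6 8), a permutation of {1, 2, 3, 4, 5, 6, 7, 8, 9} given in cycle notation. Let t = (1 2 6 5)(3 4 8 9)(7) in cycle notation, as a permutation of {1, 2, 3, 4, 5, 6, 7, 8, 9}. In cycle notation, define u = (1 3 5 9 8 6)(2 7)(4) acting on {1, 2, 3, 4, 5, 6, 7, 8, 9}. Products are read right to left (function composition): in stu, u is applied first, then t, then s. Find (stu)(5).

1

(stu)(5) = s(t(u(5))). u(5) = 9, then t(9) = 3, then s(3) = 1, so the result is 1.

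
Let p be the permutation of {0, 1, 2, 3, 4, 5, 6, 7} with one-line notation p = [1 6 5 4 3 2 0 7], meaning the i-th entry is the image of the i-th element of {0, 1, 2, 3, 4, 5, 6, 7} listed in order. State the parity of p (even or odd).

even

In disjoint-cycle form the cycle lengths are 3, 2, 2, 1.
A cycle of length ℓ contributes ℓ−1 transpositions, so p is a product of 2 + 1 + 1 = 4 transpositions — even.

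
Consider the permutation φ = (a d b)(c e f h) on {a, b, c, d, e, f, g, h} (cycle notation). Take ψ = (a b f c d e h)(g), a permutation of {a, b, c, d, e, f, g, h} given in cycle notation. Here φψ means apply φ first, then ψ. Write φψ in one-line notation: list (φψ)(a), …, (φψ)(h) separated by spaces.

e b h f c a g d

(φψ)(x) = ψ(φ(x)). Computing each image: ψ(φ(a)) = ψ(d) = e, ψ(φ(b)) = ψ(a) = b, ψ(φ(c)) = ψ(e) = h, ψ(φ(d)) = ψ(b) = f, ψ(φ(e)) = ψ(f) = c, ψ(φ(f)) = ψ(h) = a, ψ(φ(g)) = ψ(g) = g, ψ(φ(h)) = ψ(c) = d.
Hence φψ = [e b h f c a g d].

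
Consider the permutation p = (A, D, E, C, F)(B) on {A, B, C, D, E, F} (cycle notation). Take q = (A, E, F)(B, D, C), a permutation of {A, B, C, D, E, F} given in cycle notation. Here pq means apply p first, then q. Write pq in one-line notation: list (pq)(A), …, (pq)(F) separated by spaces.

C D A F B E

Chase each element through p then q: A → D → C; B → B → D; C → F → A; D → E → F; E → C → B; F → A → E.
So pq in one-line form is C D A F B E.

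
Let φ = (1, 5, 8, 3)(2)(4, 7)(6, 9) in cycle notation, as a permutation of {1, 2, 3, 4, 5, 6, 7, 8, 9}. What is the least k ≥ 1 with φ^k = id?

The disjoint cycles have lengths 4, 2, 2, 1.
The order of φ is the least common multiple of its cycle lengths: lcm(4, 2, 2) = 4.

4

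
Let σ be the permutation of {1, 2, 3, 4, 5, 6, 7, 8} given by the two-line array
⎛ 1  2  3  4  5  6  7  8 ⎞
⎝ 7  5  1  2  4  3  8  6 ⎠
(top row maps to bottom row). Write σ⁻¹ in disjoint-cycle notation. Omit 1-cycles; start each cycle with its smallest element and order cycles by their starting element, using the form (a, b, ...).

The cycle decomposition of σ is (1, 7, 8, 6, 3)(2, 5, 4).
The inverse reverses every cycle; in canonical form, σ⁻¹ = (1, 3, 6, 8, 7)(2, 4, 5).

(1, 3, 6, 8, 7)(2, 4, 5)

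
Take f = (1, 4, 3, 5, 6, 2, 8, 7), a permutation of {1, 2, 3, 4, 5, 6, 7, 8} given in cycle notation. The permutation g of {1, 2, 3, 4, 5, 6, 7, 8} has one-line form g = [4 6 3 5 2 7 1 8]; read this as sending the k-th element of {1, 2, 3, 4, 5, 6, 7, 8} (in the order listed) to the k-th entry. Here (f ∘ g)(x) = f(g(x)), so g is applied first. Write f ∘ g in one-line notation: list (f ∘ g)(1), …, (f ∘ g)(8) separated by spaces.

Chase each element through g then f: 1 → 4 → 3; 2 → 6 → 2; 3 → 3 → 5; 4 → 5 → 6; 5 → 2 → 8; 6 → 7 → 1; 7 → 1 → 4; 8 → 8 → 7.
Collecting the images, f ∘ g = [3 2 5 6 8 1 4 7].

3 2 5 6 8 1 4 7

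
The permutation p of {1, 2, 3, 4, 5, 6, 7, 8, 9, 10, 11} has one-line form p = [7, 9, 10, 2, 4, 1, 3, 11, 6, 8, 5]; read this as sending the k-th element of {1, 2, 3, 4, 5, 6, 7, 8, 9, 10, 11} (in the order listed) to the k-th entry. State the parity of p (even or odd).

In disjoint-cycle form the cycle lengths are 11.
A cycle of length ℓ contributes ℓ−1 transpositions, so p is a product of 10 transpositions — even.

even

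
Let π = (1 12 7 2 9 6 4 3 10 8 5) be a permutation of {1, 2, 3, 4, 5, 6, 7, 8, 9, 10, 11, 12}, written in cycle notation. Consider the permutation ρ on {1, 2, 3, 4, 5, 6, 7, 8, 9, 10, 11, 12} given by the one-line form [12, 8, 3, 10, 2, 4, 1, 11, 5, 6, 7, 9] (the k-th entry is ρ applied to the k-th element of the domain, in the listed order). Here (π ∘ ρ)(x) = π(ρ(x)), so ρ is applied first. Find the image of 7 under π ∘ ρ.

(π ∘ ρ)(7) = π(ρ(7)). ρ(7) = 1, then π(1) = 12. So (π ∘ ρ)(7) = 12.

12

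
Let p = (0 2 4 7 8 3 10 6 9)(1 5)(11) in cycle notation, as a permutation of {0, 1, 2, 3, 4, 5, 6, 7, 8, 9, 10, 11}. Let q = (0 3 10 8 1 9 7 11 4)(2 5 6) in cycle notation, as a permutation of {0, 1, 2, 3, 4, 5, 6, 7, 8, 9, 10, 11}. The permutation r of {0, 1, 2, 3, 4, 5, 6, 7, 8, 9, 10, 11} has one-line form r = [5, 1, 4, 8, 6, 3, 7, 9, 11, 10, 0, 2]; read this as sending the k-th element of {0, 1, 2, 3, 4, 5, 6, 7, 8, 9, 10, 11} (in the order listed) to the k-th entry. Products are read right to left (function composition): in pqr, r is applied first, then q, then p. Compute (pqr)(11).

1

(pqr)(11) = p(q(r(11))). r(11) = 2, then q(2) = 5, then p(5) = 1, so the result is 1.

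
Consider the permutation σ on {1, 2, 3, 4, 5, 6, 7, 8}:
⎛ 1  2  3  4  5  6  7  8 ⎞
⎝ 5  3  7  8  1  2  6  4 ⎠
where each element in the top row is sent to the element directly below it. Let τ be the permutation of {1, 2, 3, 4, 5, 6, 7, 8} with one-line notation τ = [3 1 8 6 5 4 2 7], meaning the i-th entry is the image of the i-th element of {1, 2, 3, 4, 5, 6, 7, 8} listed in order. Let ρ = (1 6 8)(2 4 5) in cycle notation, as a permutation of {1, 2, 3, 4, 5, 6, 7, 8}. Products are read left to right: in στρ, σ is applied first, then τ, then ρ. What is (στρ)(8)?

(στρ)(8) = ρ(τ(σ(8))). σ(8) = 4, then τ(4) = 6, then ρ(6) = 8, so the result is 8.

8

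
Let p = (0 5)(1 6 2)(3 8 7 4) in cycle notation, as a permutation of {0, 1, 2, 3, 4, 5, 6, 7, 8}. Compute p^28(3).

3 lies in the 4-cycle (3 8 7 4).
On a 4-cycle, p^4 is the identity, so p^28 = p^0 there (28 ≡ 0 mod 4).
So p^28(3) = 3.

3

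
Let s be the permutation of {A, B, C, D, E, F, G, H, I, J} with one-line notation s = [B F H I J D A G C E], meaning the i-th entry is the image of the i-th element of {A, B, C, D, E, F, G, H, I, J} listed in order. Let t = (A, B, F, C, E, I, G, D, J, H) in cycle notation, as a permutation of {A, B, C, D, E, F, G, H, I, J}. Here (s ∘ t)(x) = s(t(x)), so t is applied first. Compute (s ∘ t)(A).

F

(s ∘ t)(A) = s(t(A)). t(A) = B, then s(B) = F. So (s ∘ t)(A) = F.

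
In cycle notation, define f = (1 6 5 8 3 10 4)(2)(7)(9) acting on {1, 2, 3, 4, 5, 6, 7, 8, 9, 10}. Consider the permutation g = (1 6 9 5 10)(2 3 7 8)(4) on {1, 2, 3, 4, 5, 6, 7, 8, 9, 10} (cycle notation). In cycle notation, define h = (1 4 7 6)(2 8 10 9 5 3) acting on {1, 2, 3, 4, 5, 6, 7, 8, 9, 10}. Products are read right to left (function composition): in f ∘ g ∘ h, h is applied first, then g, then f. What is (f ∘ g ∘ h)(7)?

9

(f ∘ g ∘ h)(7) = f(g(h(7))). h(7) = 6, then g(6) = 9, then f(9) = 9, so the result is 9.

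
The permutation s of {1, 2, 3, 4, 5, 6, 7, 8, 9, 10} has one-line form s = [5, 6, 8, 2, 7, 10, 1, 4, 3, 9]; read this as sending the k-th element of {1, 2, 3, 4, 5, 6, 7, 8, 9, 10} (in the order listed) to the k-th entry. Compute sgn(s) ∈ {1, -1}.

In disjoint-cycle form the cycle lengths are 7, 3.
A cycle of length ℓ contributes ℓ−1 transpositions, so s is a product of 6 + 2 = 8 transpositions — even.

1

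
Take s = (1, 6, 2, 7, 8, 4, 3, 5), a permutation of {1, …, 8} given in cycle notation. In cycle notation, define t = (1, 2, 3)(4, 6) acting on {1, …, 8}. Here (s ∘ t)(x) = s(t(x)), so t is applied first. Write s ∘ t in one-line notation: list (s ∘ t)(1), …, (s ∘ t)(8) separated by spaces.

Chase each element through t then s: 1 → 2 → 7; 2 → 3 → 5; 3 → 1 → 6; 4 → 6 → 2; 5 → 5 → 1; 6 → 4 → 3; 7 → 7 → 8; 8 → 8 → 4.
Collecting the images, s ∘ t = [7 5 6 2 1 3 8 4].

7 5 6 2 1 3 8 4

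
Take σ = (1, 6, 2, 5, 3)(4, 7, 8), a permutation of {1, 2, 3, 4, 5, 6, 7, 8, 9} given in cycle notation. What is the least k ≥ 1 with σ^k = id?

15

The disjoint cycles have lengths 5, 3, 1.
The order of σ is the least common multiple of its cycle lengths: lcm(5, 3) = 15.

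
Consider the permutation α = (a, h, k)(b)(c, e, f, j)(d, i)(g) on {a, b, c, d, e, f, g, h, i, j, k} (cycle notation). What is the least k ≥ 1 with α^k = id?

The disjoint cycles have lengths 4, 3, 2, 1, 1.
The order of α is the least common multiple of its cycle lengths: lcm(4, 3, 2) = 12.

12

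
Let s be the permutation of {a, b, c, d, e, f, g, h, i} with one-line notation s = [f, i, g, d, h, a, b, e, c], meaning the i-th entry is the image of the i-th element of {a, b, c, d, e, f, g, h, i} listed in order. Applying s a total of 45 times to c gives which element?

Tracing c → g → … returns to c after 4 steps, so c lies in a 4-cycle (b, i, c, g).
Since the cycle has length 4, s^45 acts on it the same as s^1 (45 mod 4 = 1).
Stepping 1 place around the cycle: c → g.

g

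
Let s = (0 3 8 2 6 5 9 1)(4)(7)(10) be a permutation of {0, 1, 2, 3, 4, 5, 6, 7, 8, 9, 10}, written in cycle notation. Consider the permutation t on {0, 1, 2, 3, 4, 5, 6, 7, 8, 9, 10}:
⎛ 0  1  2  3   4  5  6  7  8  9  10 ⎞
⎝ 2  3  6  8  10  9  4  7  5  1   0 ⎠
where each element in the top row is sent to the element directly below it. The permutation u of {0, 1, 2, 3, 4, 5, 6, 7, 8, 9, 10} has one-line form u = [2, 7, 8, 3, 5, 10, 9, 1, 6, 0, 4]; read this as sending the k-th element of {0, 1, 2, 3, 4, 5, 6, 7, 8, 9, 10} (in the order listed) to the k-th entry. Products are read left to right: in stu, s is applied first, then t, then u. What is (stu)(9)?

3

(stu)(9) = u(t(s(9))). s(9) = 1, then t(1) = 3, then u(3) = 3, so the result is 3.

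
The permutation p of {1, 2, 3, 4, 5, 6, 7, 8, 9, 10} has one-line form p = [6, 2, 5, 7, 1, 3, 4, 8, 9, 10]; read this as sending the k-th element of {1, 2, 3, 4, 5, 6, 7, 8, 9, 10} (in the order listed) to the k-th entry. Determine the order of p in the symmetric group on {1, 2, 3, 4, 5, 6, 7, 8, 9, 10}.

The disjoint-cycle form of p has cycle lengths 4, 2, 1, 1, 1, 1.
The order is lcm(4, 2) = 4.

4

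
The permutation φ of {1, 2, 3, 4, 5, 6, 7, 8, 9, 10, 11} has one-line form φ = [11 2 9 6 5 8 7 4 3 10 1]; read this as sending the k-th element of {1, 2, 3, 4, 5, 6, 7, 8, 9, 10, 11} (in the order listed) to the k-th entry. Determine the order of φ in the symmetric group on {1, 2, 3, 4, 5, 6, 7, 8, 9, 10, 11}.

The disjoint-cycle form of φ has cycle lengths 3, 2, 2, 1, 1, 1, 1.
The order is lcm(3, 2, 2) = 6.

6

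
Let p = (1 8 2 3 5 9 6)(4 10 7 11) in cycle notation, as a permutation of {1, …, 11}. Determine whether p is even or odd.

odd

The cycle lengths are 7, 4.
A cycle of length ℓ contributes ℓ−1 transpositions, so p is a product of 6 + 3 = 9 transpositions — odd.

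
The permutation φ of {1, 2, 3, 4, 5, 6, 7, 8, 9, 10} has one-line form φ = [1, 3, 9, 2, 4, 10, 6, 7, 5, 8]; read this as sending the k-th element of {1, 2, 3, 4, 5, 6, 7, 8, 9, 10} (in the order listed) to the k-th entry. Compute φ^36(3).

9

Tracing 3 → 9 → … returns to 3 after 5 steps, so 3 lies in a 5-cycle (2 3 9 5 4).
Powers repeat with period 5 on this cycle, and 36 mod 5 = 1, so φ^36(3) = φ^1(3).
Stepping 1 place around the cycle: 3 → 9.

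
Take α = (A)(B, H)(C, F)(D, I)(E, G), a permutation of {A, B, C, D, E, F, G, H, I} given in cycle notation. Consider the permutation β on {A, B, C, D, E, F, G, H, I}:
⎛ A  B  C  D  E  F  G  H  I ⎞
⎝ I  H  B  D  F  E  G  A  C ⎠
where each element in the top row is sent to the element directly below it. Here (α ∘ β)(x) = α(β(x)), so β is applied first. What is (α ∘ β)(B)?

B

First apply β: β(B) = H, then α(H) = B. Thus (α ∘ β)(B) = B.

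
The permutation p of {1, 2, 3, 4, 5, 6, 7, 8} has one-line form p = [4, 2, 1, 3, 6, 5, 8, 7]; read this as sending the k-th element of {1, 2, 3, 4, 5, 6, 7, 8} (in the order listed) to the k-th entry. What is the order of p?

6

Writing p as disjoint cycles, the cycle lengths are 3, 2, 2, 1.
The order of p is the least common multiple of its cycle lengths: lcm(3, 2, 2) = 6.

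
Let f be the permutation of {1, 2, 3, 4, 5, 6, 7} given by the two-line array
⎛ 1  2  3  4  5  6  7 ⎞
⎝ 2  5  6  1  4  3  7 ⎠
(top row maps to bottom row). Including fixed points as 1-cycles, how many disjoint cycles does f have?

The cycle decomposition is (1 2 5 4)(3 6)(7), which has 3 cycles (counting 1-cycles).

3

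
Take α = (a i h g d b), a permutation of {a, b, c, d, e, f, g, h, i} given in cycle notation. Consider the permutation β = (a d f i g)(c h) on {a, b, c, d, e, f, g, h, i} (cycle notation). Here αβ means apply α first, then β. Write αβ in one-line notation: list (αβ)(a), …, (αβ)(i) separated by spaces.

g d h b e i f a c

(αβ)(x) = β(α(x)). Computing each image: β(α(a)) = β(i) = g, β(α(b)) = β(a) = d, β(α(c)) = β(c) = h, β(α(d)) = β(b) = b, β(α(e)) = β(e) = e, β(α(f)) = β(f) = i, β(α(g)) = β(d) = f, β(α(h)) = β(g) = a, β(α(i)) = β(h) = c.
Hence αβ = [g d h b e i f a c].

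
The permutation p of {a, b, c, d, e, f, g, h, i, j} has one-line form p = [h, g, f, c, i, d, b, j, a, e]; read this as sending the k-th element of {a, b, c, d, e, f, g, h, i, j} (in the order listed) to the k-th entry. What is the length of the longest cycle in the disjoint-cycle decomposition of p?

Decomposing into disjoint cycles gives (a h j e i)(b g)(c f d); the longest has length 5.

5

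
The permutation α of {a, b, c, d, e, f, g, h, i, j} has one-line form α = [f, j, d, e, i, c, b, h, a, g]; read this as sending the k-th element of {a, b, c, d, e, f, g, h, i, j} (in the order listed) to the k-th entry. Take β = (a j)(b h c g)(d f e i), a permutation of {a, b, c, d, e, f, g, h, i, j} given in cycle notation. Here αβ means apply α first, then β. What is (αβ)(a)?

α(a) = f, then β(f) = e; composing gives (αβ)(a) = e.

e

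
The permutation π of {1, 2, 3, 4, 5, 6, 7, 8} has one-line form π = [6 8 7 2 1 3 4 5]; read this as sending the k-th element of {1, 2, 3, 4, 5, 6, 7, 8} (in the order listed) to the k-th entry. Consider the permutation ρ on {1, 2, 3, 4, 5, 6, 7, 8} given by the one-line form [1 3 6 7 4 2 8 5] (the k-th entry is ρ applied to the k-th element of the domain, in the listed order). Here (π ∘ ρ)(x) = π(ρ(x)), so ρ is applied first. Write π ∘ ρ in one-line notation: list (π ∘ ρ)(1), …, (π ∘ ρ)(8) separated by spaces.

6 7 3 4 2 8 5 1

(π ∘ ρ)(x) = π(ρ(x)). Computing each image: π(ρ(1)) = π(1) = 6, π(ρ(2)) = π(3) = 7, π(ρ(3)) = π(6) = 3, π(ρ(4)) = π(7) = 4, π(ρ(5)) = π(4) = 2, π(ρ(6)) = π(2) = 8, π(ρ(7)) = π(8) = 5, π(ρ(8)) = π(5) = 1.
Hence π ∘ ρ = [6 7 3 4 2 8 5 1].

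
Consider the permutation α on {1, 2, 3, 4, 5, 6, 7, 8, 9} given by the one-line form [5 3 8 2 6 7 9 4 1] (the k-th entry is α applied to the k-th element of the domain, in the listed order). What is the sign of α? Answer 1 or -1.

In disjoint-cycle form the cycle lengths are 5, 4.
A cycle is odd iff its length is even; α has 1 even-length cycle, so sgn(α) = (−1)^1 and α is odd.

-1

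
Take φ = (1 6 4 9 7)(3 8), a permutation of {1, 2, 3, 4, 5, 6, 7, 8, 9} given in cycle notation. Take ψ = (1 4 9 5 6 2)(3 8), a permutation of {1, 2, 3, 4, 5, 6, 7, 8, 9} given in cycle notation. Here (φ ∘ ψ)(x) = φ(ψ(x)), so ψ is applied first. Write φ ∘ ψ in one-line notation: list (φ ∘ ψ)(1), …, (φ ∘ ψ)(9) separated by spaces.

9 6 3 7 4 2 1 8 5

For each element, apply ψ then φ: 1 → 4 → 9; 2 → 1 → 6; 3 → 8 → 3; 4 → 9 → 7; 5 → 6 → 4; 6 → 2 → 2; 7 → 7 → 1; 8 → 3 → 8; 9 → 5 → 5.
So φ ∘ ψ in one-line form is 9 6 3 7 4 2 1 8 5.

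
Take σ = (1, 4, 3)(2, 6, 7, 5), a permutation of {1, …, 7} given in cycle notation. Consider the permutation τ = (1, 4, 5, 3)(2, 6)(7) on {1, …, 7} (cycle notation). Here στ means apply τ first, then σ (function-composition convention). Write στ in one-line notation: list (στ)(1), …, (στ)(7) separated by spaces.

Chase each element through τ then σ: 1 → 4 → 3; 2 → 6 → 7; 3 → 1 → 4; 4 → 5 → 2; 5 → 3 → 1; 6 → 2 → 6; 7 → 7 → 5.
So στ in one-line form is 3 7 4 2 1 6 5.

3 7 4 2 1 6 5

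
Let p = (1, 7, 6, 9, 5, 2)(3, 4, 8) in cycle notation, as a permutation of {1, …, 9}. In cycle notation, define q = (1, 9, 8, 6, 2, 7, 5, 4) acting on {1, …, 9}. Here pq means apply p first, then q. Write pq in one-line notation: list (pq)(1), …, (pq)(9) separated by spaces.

For each element, apply p then q: 1 → 7 → 5; 2 → 1 → 9; 3 → 4 → 1; 4 → 8 → 6; 5 → 2 → 7; 6 → 9 → 8; 7 → 6 → 2; 8 → 3 → 3; 9 → 5 → 4.
So pq in one-line form is 5 9 1 6 7 8 2 3 4.

5 9 1 6 7 8 2 3 4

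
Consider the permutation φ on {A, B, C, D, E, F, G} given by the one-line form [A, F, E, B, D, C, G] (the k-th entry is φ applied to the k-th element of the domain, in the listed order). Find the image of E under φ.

E is element number 5 of the domain, and entry number 5 of the one-line form is D, so φ(E) = D.

D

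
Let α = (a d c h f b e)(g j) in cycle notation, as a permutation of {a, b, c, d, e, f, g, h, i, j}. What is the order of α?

The disjoint cycles have lengths 7, 2, 1.
Since disjoint cycles commute, ord(α) = lcm(7, 2) = 14.

14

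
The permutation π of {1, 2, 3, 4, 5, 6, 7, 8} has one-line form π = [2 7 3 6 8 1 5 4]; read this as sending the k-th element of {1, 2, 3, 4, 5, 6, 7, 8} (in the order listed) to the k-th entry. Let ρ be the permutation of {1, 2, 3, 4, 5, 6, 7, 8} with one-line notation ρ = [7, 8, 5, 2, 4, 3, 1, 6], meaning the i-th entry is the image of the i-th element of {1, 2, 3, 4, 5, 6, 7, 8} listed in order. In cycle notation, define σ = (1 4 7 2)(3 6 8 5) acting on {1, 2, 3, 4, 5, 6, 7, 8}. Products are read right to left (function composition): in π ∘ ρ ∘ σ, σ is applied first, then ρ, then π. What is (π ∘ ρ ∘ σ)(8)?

6

(π ∘ ρ ∘ σ)(8) = π(ρ(σ(8))). σ(8) = 5, then ρ(5) = 4, then π(4) = 6, so the result is 6.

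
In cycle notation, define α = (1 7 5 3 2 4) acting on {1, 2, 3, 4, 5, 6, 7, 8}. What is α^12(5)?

5 lies in the 6-cycle (1 7 5 3 2 4).
On a 6-cycle, α^6 is the identity, so α^12 = α^0 there (12 ≡ 0 mod 6).
So α^12(5) = 5.

5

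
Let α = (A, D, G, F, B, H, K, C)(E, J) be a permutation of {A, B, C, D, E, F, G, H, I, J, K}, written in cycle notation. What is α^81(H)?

H lies in the 8-cycle (A, D, G, F, B, H, K, C).
Powers repeat with period 8 on this cycle, and 81 mod 8 = 1, so α^81(H) = α^1(H).
Stepping 1 place around the cycle: H → K.

K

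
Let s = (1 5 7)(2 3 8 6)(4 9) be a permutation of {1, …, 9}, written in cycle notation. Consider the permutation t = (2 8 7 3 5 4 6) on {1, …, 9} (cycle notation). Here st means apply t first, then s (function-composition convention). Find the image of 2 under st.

(st)(2) = s(t(2)). t(2) = 8, then s(8) = 6. So (st)(2) = 6.

6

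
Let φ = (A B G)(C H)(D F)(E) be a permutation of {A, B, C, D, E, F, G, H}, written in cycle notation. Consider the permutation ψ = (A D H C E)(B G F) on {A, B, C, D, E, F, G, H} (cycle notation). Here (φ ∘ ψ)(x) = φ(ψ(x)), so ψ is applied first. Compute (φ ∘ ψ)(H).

H

ψ(H) = C, then φ(C) = H; composing gives (φ ∘ ψ)(H) = H.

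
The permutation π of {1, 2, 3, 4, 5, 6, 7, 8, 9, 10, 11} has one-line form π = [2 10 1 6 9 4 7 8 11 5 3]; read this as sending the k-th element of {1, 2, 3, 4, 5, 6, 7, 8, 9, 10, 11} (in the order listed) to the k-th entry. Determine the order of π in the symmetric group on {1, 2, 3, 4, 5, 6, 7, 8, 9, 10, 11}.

Decomposing into disjoint cycles gives cycle lengths 7, 2, 1, 1.
The order of π is the least common multiple of its cycle lengths: lcm(7, 2) = 14.

14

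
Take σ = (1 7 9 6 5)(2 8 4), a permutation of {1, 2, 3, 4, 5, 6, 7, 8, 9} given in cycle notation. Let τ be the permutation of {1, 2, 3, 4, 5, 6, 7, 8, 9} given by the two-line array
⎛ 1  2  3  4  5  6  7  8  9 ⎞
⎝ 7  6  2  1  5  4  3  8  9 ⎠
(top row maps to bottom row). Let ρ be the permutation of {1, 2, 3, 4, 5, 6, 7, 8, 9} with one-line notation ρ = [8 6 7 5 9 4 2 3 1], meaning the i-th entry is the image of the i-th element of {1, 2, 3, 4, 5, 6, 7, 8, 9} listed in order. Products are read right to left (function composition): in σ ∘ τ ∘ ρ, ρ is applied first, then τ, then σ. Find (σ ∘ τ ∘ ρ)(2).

2

Chase 2: ρ(2) = 6; τ(6) = 4; σ(4) = 2. Hence (σ ∘ τ ∘ ρ)(2) = 2.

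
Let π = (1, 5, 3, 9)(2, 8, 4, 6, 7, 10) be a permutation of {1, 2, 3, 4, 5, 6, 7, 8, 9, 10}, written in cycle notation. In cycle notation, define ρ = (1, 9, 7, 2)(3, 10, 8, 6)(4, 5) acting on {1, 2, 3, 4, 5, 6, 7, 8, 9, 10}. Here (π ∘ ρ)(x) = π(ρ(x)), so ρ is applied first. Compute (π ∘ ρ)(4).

3

ρ(4) = 5, then π(5) = 3; composing gives (π ∘ ρ)(4) = 3.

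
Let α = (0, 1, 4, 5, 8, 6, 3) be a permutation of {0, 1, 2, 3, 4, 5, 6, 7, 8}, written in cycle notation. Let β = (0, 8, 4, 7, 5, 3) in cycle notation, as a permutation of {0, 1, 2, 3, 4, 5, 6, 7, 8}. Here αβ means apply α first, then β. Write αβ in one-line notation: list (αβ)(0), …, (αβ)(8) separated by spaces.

For each element, apply α then β: 0 → 1 → 1; 1 → 4 → 7; 2 → 2 → 2; 3 → 0 → 8; 4 → 5 → 3; 5 → 8 → 4; 6 → 3 → 0; 7 → 7 → 5; 8 → 6 → 6.
So αβ in one-line form is 1 7 2 8 3 4 0 5 6.

1 7 2 8 3 4 0 5 6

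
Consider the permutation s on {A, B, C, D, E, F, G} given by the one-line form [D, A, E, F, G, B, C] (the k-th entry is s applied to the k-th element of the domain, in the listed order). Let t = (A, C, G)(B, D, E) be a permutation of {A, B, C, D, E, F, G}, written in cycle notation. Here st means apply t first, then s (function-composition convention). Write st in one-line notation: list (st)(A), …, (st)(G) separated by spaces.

E F C G A B D

(st)(x) = s(t(x)). Computing each image: s(t(A)) = s(C) = E, s(t(B)) = s(D) = F, s(t(C)) = s(G) = C, s(t(D)) = s(E) = G, s(t(E)) = s(B) = A, s(t(F)) = s(F) = B, s(t(G)) = s(A) = D.
Hence st = [E F C G A B D].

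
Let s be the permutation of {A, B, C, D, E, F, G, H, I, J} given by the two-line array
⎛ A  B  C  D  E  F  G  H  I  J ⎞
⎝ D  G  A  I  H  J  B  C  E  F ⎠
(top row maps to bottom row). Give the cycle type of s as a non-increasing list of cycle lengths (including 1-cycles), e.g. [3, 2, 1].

[6, 2, 2]

The disjoint cycles are (A D I E H C)(B G)(F J), with lengths 6, 2, 2 in non-increasing order.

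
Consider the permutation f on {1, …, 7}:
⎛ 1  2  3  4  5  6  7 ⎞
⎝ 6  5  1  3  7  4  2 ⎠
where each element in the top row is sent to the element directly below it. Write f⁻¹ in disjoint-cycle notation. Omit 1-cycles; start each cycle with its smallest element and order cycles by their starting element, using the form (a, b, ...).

(1, 3, 4, 6)(2, 7, 5)

First write f in disjoint cycles: (1, 6, 4, 3)(2, 5, 7).
The inverse reverses every cycle; in canonical form, f⁻¹ = (1, 3, 4, 6)(2, 7, 5).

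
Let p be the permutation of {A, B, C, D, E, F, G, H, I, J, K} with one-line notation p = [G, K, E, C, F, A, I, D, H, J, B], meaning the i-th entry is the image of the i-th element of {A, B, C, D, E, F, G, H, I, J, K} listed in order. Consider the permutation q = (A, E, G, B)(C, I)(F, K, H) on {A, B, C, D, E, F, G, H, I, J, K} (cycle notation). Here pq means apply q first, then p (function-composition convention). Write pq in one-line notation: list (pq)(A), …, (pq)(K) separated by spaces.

(pq)(x) = p(q(x)). Computing each image: p(q(A)) = p(E) = F, p(q(B)) = p(A) = G, p(q(C)) = p(I) = H, p(q(D)) = p(D) = C, p(q(E)) = p(G) = I, p(q(F)) = p(K) = B, p(q(G)) = p(B) = K, p(q(H)) = p(F) = A, p(q(I)) = p(C) = E, p(q(J)) = p(J) = J, p(q(K)) = p(H) = D.
Hence pq = [F G H C I B K A E J D].

F G H C I B K A E J D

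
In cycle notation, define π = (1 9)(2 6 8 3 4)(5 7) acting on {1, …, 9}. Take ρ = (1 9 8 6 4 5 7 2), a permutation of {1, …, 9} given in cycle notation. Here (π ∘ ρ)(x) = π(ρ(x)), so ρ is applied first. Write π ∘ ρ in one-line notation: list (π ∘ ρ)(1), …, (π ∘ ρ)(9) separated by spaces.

For each element, apply ρ then π: 1 → 9 → 1; 2 → 1 → 9; 3 → 3 → 4; 4 → 5 → 7; 5 → 7 → 5; 6 → 4 → 2; 7 → 2 → 6; 8 → 6 → 8; 9 → 8 → 3.
Collecting the images, π ∘ ρ = [1 9 4 7 5 2 6 8 3].

1 9 4 7 5 2 6 8 3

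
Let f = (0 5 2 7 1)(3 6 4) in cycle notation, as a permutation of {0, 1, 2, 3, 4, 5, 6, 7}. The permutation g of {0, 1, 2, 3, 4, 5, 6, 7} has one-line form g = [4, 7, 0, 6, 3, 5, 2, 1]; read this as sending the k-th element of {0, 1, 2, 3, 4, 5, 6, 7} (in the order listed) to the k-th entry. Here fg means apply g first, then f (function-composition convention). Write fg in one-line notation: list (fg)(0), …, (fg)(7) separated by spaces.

(fg)(x) = f(g(x)). Computing each image: f(g(0)) = f(4) = 3, f(g(1)) = f(7) = 1, f(g(2)) = f(0) = 5, f(g(3)) = f(6) = 4, f(g(4)) = f(3) = 6, f(g(5)) = f(5) = 2, f(g(6)) = f(2) = 7, f(g(7)) = f(1) = 0.
Hence fg = [3 1 5 4 6 2 7 0].

3 1 5 4 6 2 7 0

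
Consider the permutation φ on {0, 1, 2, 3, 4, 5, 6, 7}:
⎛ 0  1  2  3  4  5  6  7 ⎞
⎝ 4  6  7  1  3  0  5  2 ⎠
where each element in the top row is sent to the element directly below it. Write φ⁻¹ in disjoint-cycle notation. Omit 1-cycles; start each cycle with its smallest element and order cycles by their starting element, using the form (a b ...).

(0 5 6 1 3 4)(2 7)

First write φ in disjoint cycles: (0 4 3 1 6 5)(2 7).
Reversing each cycle (and rotating so the smallest element leads) gives φ⁻¹ = (0 5 6 1 3 4)(2 7).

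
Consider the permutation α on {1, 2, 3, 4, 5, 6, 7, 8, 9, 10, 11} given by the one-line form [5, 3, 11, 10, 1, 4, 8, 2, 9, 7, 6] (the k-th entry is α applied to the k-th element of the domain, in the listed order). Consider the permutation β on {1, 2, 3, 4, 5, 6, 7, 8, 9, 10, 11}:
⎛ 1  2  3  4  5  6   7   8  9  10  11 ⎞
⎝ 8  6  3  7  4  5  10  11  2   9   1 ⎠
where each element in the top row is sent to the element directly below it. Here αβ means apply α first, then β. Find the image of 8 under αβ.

α(8) = 2, then β(2) = 6; composing gives (αβ)(8) = 6.

6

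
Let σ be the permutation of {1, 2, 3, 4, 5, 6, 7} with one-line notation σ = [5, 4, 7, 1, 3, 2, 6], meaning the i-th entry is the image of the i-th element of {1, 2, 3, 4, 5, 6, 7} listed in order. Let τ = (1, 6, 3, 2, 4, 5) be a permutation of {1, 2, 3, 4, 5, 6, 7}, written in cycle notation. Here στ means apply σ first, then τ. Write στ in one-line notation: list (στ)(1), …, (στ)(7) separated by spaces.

1 5 7 6 2 4 3

Chase each element through σ then τ: 1 → 5 → 1; 2 → 4 → 5; 3 → 7 → 7; 4 → 1 → 6; 5 → 3 → 2; 6 → 2 → 4; 7 → 6 → 3.
Collecting the images, στ = [1 5 7 6 2 4 3].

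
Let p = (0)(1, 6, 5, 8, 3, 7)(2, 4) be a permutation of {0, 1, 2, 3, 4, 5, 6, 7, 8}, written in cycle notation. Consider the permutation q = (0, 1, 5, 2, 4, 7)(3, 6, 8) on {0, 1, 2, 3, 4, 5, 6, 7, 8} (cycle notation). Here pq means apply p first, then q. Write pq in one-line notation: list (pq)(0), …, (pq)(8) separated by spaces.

1 8 7 0 4 3 2 5 6

For each element, apply p then q: 0 → 0 → 1; 1 → 6 → 8; 2 → 4 → 7; 3 → 7 → 0; 4 → 2 → 4; 5 → 8 → 3; 6 → 5 → 2; 7 → 1 → 5; 8 → 3 → 6.
So pq in one-line form is 1 8 7 0 4 3 2 5 6.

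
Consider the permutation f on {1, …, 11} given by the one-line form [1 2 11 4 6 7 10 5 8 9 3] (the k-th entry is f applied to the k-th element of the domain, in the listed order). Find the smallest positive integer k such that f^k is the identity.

Decomposing into disjoint cycles gives cycle lengths 6, 2, 1, 1, 1.
The order is lcm(6, 2) = 6.

6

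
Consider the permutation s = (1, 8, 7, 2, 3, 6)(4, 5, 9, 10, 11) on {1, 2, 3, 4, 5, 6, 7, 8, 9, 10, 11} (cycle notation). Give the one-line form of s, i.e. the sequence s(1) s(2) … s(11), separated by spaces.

Each element maps to the next entry in its cycle (wrapping to the front): 1↦8, 2↦3, 3↦6, 4↦5, 5↦9, 6↦1, 7↦2, 8↦7, 9↦10, 10↦11, 11↦4.
So the one-line form is 8 3 6 5 9 1 2 7 10 11 4.

8 3 6 5 9 1 2 7 10 11 4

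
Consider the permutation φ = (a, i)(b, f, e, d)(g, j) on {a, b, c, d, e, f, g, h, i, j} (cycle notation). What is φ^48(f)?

f

f lies in the 4-cycle (b, f, e, d).
Since the cycle has length 4, φ^48 acts on it the same as φ^0 (48 mod 4 = 0).
So φ^48(f) = f.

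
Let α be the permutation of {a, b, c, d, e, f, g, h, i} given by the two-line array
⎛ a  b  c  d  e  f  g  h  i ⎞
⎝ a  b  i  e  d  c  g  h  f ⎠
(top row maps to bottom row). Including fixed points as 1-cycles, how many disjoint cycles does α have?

6

The cycle decomposition is (a)(b)(c i f)(d e)(g)(h), which has 6 cycles (counting 1-cycles).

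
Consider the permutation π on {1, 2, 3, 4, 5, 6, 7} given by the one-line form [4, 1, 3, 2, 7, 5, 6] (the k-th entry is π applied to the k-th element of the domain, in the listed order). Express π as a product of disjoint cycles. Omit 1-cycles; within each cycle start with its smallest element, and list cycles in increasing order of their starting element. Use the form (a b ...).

(1 4 2)(5 7 6)

From 1: 1 → 4 → 2 → 1, closing the cycle (1 4 2).
Repeating from the next unused element and collecting all non-trivial cycles gives (1 4 2)(5 7 6).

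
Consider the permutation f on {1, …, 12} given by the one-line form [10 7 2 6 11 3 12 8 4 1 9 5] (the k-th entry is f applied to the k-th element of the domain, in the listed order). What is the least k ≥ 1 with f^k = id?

Writing f as disjoint cycles, the cycle lengths are 9, 2, 1.
Since disjoint cycles commute, ord(f) = lcm(9, 2) = 18.

18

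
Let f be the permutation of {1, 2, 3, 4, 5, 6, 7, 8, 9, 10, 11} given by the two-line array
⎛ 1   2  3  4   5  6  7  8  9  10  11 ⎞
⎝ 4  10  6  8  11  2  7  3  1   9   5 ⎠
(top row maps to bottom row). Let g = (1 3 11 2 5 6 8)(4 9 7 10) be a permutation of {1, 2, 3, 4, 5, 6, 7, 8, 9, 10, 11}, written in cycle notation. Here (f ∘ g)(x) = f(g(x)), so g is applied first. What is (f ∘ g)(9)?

7

(f ∘ g)(9) = f(g(9)). g(9) = 7, then f(7) = 7. So (f ∘ g)(9) = 7.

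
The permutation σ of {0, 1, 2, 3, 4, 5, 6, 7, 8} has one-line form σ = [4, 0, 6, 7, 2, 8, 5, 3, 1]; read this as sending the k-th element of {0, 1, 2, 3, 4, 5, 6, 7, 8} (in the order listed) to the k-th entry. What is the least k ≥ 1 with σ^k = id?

14

Writing σ as disjoint cycles, the cycle lengths are 7, 2.
Since disjoint cycles commute, ord(σ) = lcm(7, 2) = 14.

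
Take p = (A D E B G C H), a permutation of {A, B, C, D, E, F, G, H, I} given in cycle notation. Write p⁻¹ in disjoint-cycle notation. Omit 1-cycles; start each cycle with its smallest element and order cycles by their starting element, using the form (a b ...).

The inverse reverses each cycle.
After reversing and putting each cycle's least element first, p⁻¹ = (A H C G B E D).

(A H C G B E D)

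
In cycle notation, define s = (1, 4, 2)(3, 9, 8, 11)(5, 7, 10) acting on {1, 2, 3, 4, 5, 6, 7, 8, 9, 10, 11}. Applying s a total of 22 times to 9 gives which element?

11

9 lies in the 4-cycle (3, 9, 8, 11).
Powers repeat with period 4 on this cycle, and 22 mod 4 = 2, so s^22(9) = s^2(9).
Stepping 2 places around the cycle: 9 → 8 → 11.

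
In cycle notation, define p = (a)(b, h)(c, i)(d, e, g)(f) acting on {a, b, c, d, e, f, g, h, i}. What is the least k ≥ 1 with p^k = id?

6

The disjoint cycles have lengths 3, 2, 2, 1, 1.
Since disjoint cycles commute, ord(p) = lcm(3, 2, 2) = 6.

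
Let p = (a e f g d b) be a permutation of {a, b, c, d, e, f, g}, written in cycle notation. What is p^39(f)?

b

f lies in the 6-cycle (a e f g d b).
Powers repeat with period 6 on this cycle, and 39 mod 6 = 3, so p^39(f) = p^3(f).
Stepping 3 places around the cycle: f → g → d → b.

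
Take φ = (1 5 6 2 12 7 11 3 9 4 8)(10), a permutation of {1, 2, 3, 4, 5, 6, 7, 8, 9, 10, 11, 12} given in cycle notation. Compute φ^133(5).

6

5 lies in the 11-cycle (1 5 6 2 12 7 11 3 9 4 8).
On an 11-cycle, φ^11 is the identity, so φ^133 = φ^1 there (133 ≡ 1 mod 11).
Stepping 1 place around the cycle: 5 → 6.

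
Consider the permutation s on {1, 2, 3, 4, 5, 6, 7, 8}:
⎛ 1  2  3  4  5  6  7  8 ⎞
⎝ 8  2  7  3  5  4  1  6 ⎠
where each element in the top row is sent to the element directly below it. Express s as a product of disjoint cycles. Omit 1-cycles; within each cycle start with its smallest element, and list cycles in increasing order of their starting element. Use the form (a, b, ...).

Start at 1 and follow images: 1 → 8 → 6 → 4 → 3 → 7 → 1, giving the cycle (1, 8, 6, 4, 3, 7).
Continuing from each remaining unvisited element yields (1, 8, 6, 4, 3, 7).

(1, 8, 6, 4, 3, 7)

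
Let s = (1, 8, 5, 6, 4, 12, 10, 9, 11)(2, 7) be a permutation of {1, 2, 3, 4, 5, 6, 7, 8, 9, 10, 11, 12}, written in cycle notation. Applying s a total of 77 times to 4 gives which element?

4 lies in the 9-cycle (1, 8, 5, 6, 4, 12, 10, 9, 11).
Since the cycle has length 9, s^77 acts on it the same as s^5 (77 mod 9 = 5).
Advancing 5 steps from 4: 4 → 12 → 10 → 9 → 11 → 1.

1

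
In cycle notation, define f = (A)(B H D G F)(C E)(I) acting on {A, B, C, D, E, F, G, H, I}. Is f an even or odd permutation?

odd

The cycle lengths are 5, 2, 1, 1.
A cycle of length ℓ contributes ℓ−1 transpositions, so f is a product of 4 + 1 = 5 transpositions — odd.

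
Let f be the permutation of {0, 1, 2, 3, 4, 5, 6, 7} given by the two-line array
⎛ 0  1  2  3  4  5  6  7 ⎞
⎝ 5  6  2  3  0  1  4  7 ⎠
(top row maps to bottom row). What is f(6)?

4

The entry below 6 in the array is 4, so f(6) = 4.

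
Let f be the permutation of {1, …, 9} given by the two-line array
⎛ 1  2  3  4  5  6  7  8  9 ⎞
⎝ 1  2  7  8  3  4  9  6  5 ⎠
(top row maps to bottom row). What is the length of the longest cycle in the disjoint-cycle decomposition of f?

4

Decomposing into disjoint cycles gives (3 7 9 5)(4 8 6); the longest has length 4.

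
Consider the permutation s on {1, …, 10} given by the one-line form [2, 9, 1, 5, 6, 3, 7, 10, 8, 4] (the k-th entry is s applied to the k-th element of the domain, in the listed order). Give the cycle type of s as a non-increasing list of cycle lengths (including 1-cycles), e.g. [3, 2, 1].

[9, 1]

The disjoint cycles are (1 2 9 8 10 4 5 6 3)(7), with lengths 9, 1 in non-increasing order.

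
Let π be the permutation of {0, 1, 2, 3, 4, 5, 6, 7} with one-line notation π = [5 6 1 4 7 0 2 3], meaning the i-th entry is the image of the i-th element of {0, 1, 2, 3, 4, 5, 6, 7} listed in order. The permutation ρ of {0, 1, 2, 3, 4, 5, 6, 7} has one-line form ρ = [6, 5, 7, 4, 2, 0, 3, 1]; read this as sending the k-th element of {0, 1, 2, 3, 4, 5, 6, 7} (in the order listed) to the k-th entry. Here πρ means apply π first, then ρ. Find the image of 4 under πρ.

First apply π: π(4) = 7, then ρ(7) = 1. Thus (πρ)(4) = 1.

1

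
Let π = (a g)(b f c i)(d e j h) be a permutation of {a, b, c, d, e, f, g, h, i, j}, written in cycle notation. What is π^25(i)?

i lies in the 4-cycle (b f c i).
Since the cycle has length 4, π^25 acts on it the same as π^1 (25 mod 4 = 1).
Advancing 1 step from i: i → b.

b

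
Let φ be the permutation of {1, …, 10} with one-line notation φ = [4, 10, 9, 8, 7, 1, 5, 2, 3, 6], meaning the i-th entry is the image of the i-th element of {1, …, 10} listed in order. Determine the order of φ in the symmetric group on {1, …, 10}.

6

Decomposing into disjoint cycles gives cycle lengths 6, 2, 2.
Since disjoint cycles commute, ord(φ) = lcm(6, 2, 2) = 6.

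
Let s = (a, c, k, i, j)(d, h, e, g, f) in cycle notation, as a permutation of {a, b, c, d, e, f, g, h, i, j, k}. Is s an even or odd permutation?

The cycle lengths are 5, 5, 1.
A cycle of length ℓ contributes ℓ−1 transpositions, so s is a product of 4 + 4 = 8 transpositions — even.

even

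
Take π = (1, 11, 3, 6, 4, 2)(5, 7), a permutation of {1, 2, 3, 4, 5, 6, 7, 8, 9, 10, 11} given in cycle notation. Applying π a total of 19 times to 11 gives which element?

11 lies in the 6-cycle (1, 11, 3, 6, 4, 2).
Since the cycle has length 6, π^19 acts on it the same as π^1 (19 mod 6 = 1).
Advancing 1 step from 11: 11 → 3.

3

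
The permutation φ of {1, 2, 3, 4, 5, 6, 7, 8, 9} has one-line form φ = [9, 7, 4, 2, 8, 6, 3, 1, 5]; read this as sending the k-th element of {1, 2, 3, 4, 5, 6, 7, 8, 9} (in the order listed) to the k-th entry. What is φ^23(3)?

Tracing 3 → 4 → … returns to 3 after 4 steps, so 3 lies in a 4-cycle (2 7 3 4).
On a 4-cycle, φ^4 is the identity, so φ^23 = φ^3 there (23 ≡ 3 mod 4).
Stepping 3 places around the cycle: 3 → 4 → 2 → 7.

7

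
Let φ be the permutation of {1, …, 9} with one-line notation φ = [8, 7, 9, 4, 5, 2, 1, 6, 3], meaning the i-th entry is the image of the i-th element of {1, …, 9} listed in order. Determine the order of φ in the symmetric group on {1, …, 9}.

The disjoint-cycle form of φ has cycle lengths 5, 2, 1, 1.
Since disjoint cycles commute, ord(φ) = lcm(5, 2) = 10.

10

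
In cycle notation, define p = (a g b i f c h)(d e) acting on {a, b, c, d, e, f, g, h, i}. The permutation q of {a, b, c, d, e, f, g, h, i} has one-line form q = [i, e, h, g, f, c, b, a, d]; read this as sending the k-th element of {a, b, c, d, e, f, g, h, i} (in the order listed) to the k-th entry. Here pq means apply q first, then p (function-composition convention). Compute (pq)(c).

a

First apply q: q(c) = h, then p(h) = a. Thus (pq)(c) = a.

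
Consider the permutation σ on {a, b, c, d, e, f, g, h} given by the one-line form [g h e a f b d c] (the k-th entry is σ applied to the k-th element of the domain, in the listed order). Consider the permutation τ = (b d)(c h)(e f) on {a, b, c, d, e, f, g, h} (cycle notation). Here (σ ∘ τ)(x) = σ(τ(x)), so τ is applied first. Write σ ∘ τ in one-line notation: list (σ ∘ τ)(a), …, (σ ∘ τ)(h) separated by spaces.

(σ ∘ τ)(x) = σ(τ(x)). Computing each image: σ(τ(a)) = σ(a) = g, σ(τ(b)) = σ(d) = a, σ(τ(c)) = σ(h) = c, σ(τ(d)) = σ(b) = h, σ(τ(e)) = σ(f) = b, σ(τ(f)) = σ(e) = f, σ(τ(g)) = σ(g) = d, σ(τ(h)) = σ(c) = e.
Hence σ ∘ τ = [g a c h b f d e].

g a c h b f d e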